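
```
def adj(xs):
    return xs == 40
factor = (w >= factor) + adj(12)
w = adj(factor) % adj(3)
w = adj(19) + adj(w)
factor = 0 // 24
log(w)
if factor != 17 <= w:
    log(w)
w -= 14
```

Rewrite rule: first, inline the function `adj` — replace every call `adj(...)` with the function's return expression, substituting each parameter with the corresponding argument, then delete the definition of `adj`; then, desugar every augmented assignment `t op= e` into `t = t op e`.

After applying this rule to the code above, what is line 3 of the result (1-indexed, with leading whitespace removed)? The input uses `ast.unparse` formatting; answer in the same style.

w = (19 == 40) + (w == 40)

Transformed code:
factor = (w >= factor) + (12 == 40)
w = (factor == 40) % (3 == 40)
w = (19 == 40) + (w == 40)
factor = 0 // 24
log(w)
if factor != 17 <= w:
    log(w)
w = w - 14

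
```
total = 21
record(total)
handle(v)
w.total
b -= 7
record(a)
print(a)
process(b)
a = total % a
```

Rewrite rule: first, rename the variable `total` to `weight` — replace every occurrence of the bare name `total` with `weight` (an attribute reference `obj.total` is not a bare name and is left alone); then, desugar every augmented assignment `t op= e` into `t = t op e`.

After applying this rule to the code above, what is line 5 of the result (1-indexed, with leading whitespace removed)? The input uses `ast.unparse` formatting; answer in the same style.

b = b - 7

Transformed code:
weight = 21
record(weight)
handle(v)
w.total
b = b - 7
record(a)
print(a)
process(b)
a = weight % a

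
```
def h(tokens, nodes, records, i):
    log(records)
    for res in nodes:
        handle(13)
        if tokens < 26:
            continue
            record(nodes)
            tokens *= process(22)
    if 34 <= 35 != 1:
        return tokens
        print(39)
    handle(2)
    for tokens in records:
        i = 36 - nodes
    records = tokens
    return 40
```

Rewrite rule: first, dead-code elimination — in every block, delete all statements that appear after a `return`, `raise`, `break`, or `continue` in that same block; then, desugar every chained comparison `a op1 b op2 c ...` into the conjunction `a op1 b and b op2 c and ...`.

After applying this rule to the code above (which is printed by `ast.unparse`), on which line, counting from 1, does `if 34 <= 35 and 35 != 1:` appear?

Transformed code:
def h(tokens, nodes, records, i):
    log(records)
    for res in nodes:
        handle(13)
        if tokens < 26:
            continue
    if 34 <= 35 and 35 != 1:
        return tokens
    handle(2)
    for tokens in records:
        i = 36 - nodes
    records = tokens
    return 40

7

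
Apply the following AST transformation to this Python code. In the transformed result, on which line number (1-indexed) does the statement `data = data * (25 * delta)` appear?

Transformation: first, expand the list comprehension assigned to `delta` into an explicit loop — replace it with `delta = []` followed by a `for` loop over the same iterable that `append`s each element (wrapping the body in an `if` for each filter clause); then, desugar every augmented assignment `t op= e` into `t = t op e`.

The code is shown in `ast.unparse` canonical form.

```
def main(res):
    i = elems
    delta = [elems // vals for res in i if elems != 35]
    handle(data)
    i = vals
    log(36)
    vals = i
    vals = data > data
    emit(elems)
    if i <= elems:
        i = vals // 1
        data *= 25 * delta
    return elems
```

15

Transformed code:
def main(res):
    i = elems
    delta = []
    for res in i:
        if elems != 35:
            delta.append(elems // vals)
    handle(data)
    i = vals
    log(36)
    vals = i
    vals = data > data
    emit(elems)
    if i <= elems:
        i = vals // 1
        data = data * (25 * delta)
    return elems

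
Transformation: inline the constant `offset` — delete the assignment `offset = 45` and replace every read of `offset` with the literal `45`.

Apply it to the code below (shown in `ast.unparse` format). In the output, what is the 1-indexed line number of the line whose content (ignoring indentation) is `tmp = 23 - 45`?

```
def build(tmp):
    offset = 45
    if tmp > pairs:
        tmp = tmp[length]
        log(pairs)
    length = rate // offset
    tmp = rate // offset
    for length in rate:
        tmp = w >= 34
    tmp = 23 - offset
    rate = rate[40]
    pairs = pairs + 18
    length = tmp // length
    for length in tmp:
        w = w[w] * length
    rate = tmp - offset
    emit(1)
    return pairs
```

Transformed code:
def build(tmp):
    if tmp > pairs:
        tmp = tmp[length]
        log(pairs)
    length = rate // 45
    tmp = rate // 45
    for length in rate:
        tmp = w >= 34
    tmp = 23 - 45
    rate = rate[40]
    pairs = pairs + 18
    length = tmp // length
    for length in tmp:
        w = w[w] * length
    rate = tmp - 45
    emit(1)
    return pairs

9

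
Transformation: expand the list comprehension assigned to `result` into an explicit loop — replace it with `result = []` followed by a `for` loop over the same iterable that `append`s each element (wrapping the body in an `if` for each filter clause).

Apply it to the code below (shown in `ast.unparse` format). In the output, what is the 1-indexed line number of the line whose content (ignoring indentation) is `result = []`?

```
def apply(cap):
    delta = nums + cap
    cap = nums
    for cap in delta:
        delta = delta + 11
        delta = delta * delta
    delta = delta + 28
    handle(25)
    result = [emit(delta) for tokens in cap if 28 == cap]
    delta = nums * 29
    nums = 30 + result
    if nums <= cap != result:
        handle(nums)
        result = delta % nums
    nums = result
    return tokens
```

9

Transformed code:
def apply(cap):
    delta = nums + cap
    cap = nums
    for cap in delta:
        delta = delta + 11
        delta = delta * delta
    delta = delta + 28
    handle(25)
    result = []
    for tokens in cap:
        if 28 == cap:
            result.append(emit(delta))
    delta = nums * 29
    nums = 30 + result
    if nums <= cap != result:
        handle(nums)
        result = delta % nums
    nums = result
    return tokens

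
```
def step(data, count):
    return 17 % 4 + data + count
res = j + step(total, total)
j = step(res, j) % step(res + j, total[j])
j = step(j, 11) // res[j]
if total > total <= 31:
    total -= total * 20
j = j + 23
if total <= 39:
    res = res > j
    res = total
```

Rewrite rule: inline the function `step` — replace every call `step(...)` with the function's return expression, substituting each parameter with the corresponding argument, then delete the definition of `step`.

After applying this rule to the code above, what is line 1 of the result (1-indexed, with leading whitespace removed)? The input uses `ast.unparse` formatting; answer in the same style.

res = j + (17 % 4 + total + total)

Transformed code:
res = j + (17 % 4 + total + total)
j = (17 % 4 + res + j) % (17 % 4 + (res + j) + total[j])
j = (17 % 4 + j + 11) // res[j]
if total > total <= 31:
    total -= total * 20
j = j + 23
if total <= 39:
    res = res > j
    res = total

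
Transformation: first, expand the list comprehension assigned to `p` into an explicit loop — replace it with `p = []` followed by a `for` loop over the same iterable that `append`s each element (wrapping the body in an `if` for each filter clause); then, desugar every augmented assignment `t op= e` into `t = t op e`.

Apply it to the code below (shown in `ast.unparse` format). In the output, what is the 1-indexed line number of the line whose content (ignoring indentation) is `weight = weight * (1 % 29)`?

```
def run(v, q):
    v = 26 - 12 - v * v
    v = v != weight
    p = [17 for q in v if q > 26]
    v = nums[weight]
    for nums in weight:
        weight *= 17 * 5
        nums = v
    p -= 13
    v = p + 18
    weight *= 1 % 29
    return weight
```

Transformed code:
def run(v, q):
    v = 26 - 12 - v * v
    v = v != weight
    p = []
    for q in v:
        if q > 26:
            p.append(17)
    v = nums[weight]
    for nums in weight:
        weight = weight * (17 * 5)
        nums = v
    p = p - 13
    v = p + 18
    weight = weight * (1 % 29)
    return weight

14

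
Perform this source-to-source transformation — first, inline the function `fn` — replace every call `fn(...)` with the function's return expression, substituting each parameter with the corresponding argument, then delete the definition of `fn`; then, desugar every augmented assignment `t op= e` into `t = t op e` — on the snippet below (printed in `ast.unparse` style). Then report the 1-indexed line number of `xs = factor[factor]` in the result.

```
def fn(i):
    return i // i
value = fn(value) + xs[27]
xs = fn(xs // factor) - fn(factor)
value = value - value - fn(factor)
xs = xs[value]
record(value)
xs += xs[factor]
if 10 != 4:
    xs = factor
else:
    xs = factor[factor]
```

10

Transformed code:
value = value // value + xs[27]
xs = xs // factor // (xs // factor) - factor // factor
value = value - value - factor // factor
xs = xs[value]
record(value)
xs = xs + xs[factor]
if 10 != 4:
    xs = factor
else:
    xs = factor[factor]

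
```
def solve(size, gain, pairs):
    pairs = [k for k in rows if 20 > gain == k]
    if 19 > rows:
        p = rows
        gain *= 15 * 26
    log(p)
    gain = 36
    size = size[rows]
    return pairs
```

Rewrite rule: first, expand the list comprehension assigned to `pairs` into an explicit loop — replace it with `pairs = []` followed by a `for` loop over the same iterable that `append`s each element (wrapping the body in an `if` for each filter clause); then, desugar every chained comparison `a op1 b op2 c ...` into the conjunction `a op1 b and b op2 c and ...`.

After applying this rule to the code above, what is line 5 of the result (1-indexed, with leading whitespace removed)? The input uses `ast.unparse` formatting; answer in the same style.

Transformed code:
def solve(size, gain, pairs):
    pairs = []
    for k in rows:
        if 20 > gain and gain == k:
            pairs.append(k)
    if 19 > rows:
        p = rows
        gain *= 15 * 26
    log(p)
    gain = 36
    size = size[rows]
    return pairs

pairs.append(k)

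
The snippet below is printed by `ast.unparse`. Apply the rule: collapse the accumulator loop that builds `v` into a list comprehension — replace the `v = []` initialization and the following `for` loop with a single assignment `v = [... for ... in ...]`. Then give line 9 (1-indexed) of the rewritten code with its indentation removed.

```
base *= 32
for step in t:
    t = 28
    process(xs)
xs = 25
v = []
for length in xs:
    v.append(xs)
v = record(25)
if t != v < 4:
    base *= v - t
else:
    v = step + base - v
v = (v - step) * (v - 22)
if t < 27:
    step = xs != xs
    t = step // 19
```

base *= v - t

Transformed code:
base *= 32
for step in t:
    t = 28
    process(xs)
xs = 25
v = [xs for length in xs]
v = record(25)
if t != v < 4:
    base *= v - t
else:
    v = step + base - v
v = (v - step) * (v - 22)
if t < 27:
    step = xs != xs
    t = step // 19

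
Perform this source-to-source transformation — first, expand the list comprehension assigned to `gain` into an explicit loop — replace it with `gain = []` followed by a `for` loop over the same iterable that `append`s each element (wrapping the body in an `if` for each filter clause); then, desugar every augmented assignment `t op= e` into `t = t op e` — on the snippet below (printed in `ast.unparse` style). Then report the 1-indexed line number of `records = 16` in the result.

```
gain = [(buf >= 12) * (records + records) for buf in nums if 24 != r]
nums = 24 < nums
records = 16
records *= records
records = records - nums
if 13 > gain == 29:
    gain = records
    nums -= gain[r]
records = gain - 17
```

Transformed code:
gain = []
for buf in nums:
    if 24 != r:
        gain.append((buf >= 12) * (records + records))
nums = 24 < nums
records = 16
records = records * records
records = records - nums
if 13 > gain == 29:
    gain = records
    nums = nums - gain[r]
records = gain - 17

6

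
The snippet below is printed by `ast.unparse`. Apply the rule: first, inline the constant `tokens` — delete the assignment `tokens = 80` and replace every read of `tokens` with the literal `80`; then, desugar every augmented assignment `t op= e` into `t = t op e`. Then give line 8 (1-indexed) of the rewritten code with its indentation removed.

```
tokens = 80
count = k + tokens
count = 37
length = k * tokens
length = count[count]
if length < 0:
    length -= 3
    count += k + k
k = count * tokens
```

k = count * 80

Transformed code:
count = k + 80
count = 37
length = k * 80
length = count[count]
if length < 0:
    length = length - 3
    count = count + (k + k)
k = count * 80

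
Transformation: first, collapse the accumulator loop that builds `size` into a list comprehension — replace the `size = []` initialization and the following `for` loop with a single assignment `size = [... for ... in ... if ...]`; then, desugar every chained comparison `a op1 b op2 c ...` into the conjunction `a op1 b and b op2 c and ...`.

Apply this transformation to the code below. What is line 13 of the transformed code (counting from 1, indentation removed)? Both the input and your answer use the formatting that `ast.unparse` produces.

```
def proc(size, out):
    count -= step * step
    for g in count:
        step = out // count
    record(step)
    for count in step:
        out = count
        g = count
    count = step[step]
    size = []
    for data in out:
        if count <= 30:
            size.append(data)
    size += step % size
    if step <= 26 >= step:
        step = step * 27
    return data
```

Transformed code:
def proc(size, out):
    count -= step * step
    for g in count:
        step = out // count
    record(step)
    for count in step:
        out = count
        g = count
    count = step[step]
    size = [data for data in out if count <= 30]
    size += step % size
    if step <= 26 and 26 >= step:
        step = step * 27
    return data

step = step * 27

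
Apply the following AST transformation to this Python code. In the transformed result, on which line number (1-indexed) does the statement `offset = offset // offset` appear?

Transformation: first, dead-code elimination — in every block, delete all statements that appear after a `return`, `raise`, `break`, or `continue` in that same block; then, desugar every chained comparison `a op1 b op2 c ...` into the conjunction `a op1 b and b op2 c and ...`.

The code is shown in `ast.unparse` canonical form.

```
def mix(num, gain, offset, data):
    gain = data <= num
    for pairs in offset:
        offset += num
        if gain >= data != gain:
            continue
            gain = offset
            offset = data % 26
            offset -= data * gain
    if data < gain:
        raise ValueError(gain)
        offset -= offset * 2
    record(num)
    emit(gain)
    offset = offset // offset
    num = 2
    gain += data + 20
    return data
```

11

Transformed code:
def mix(num, gain, offset, data):
    gain = data <= num
    for pairs in offset:
        offset += num
        if gain >= data and data != gain:
            continue
    if data < gain:
        raise ValueError(gain)
    record(num)
    emit(gain)
    offset = offset // offset
    num = 2
    gain += data + 20
    return data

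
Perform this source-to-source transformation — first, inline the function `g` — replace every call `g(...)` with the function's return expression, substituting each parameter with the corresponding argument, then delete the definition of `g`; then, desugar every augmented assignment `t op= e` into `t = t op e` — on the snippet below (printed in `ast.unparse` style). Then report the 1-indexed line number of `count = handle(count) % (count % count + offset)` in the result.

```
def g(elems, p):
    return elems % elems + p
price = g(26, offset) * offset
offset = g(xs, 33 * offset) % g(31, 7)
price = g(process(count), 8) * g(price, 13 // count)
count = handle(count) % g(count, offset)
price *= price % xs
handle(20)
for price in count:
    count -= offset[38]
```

4

Transformed code:
price = (26 % 26 + offset) * offset
offset = (xs % xs + 33 * offset) % (31 % 31 + 7)
price = (process(count) % process(count) + 8) * (price % price + 13 // count)
count = handle(count) % (count % count + offset)
price = price * (price % xs)
handle(20)
for price in count:
    count = count - offset[38]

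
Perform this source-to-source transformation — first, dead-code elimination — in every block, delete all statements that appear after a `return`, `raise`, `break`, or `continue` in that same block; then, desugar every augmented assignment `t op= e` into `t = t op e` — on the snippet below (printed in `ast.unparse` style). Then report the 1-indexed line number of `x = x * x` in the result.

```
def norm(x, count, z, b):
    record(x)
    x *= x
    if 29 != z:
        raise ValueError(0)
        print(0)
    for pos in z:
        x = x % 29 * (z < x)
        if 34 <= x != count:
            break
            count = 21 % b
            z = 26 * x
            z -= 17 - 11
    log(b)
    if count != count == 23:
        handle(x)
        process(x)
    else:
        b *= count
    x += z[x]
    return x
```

Transformed code:
def norm(x, count, z, b):
    record(x)
    x = x * x
    if 29 != z:
        raise ValueError(0)
    for pos in z:
        x = x % 29 * (z < x)
        if 34 <= x != count:
            break
    log(b)
    if count != count == 23:
        handle(x)
        process(x)
    else:
        b = b * count
    x = x + z[x]
    return x

3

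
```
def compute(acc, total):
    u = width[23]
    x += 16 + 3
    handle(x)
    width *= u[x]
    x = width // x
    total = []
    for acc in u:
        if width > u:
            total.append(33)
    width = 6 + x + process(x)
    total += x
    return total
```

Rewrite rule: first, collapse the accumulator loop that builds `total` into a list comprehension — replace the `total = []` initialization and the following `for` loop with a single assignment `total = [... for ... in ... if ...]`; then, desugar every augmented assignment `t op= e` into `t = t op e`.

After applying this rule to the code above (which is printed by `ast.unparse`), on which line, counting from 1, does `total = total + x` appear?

Transformed code:
def compute(acc, total):
    u = width[23]
    x = x + (16 + 3)
    handle(x)
    width = width * u[x]
    x = width // x
    total = [33 for acc in u if width > u]
    width = 6 + x + process(x)
    total = total + x
    return total

9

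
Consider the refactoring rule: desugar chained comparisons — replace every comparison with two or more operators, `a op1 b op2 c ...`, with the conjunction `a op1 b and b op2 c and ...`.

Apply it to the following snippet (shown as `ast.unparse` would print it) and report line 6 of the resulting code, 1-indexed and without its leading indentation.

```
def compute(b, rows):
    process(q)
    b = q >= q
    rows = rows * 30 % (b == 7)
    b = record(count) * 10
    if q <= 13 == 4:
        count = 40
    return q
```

Transformed code:
def compute(b, rows):
    process(q)
    b = q >= q
    rows = rows * 30 % (b == 7)
    b = record(count) * 10
    if q <= 13 and 13 == 4:
        count = 40
    return q

if q <= 13 and 13 == 4:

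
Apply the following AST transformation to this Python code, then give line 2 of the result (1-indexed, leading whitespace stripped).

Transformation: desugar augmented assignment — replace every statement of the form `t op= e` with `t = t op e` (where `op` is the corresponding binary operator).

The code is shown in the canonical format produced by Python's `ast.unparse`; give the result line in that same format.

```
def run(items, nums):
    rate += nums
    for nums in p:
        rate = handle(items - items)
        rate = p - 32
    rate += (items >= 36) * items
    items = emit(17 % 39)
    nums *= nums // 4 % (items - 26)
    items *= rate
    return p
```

rate = rate + nums

Transformed code:
def run(items, nums):
    rate = rate + nums
    for nums in p:
        rate = handle(items - items)
        rate = p - 32
    rate = rate + (items >= 36) * items
    items = emit(17 % 39)
    nums = nums * (nums // 4 % (items - 26))
    items = items * rate
    return p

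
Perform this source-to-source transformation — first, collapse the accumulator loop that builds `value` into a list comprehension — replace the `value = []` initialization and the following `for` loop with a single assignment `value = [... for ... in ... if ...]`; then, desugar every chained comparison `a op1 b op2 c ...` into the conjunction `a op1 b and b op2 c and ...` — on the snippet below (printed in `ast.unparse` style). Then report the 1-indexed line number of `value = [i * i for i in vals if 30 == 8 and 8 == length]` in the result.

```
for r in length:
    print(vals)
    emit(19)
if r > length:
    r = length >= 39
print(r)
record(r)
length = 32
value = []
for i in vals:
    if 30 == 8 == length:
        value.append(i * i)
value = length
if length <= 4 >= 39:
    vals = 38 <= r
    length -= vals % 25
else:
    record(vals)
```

9

Transformed code:
for r in length:
    print(vals)
    emit(19)
if r > length:
    r = length >= 39
print(r)
record(r)
length = 32
value = [i * i for i in vals if 30 == 8 and 8 == length]
value = length
if length <= 4 and 4 >= 39:
    vals = 38 <= r
    length -= vals % 25
else:
    record(vals)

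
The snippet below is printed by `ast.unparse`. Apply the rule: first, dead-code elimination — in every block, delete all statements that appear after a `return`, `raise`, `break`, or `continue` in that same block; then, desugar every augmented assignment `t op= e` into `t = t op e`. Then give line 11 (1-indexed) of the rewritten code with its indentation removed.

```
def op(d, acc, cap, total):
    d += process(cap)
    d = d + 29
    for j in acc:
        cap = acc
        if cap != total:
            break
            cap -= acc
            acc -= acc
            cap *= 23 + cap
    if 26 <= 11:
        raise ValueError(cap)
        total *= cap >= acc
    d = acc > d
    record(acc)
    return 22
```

Transformed code:
def op(d, acc, cap, total):
    d = d + process(cap)
    d = d + 29
    for j in acc:
        cap = acc
        if cap != total:
            break
    if 26 <= 11:
        raise ValueError(cap)
    d = acc > d
    record(acc)
    return 22

record(acc)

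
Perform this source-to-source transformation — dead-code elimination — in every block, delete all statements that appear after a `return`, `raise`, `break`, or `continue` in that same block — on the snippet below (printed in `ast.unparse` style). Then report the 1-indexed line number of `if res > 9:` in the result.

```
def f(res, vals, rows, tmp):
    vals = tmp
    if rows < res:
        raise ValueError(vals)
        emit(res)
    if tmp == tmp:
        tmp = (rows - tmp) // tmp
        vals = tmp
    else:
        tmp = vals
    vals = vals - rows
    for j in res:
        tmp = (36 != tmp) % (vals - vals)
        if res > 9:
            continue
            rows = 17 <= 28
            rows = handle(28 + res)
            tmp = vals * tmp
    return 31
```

13

Transformed code:
def f(res, vals, rows, tmp):
    vals = tmp
    if rows < res:
        raise ValueError(vals)
    if tmp == tmp:
        tmp = (rows - tmp) // tmp
        vals = tmp
    else:
        tmp = vals
    vals = vals - rows
    for j in res:
        tmp = (36 != tmp) % (vals - vals)
        if res > 9:
            continue
    return 31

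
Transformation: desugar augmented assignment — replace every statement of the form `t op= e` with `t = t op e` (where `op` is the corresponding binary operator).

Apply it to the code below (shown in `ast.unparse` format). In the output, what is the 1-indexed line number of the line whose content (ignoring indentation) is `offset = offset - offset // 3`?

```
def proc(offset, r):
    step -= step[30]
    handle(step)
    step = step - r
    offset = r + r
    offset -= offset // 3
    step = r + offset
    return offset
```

6

Transformed code:
def proc(offset, r):
    step = step - step[30]
    handle(step)
    step = step - r
    offset = r + r
    offset = offset - offset // 3
    step = r + offset
    return offset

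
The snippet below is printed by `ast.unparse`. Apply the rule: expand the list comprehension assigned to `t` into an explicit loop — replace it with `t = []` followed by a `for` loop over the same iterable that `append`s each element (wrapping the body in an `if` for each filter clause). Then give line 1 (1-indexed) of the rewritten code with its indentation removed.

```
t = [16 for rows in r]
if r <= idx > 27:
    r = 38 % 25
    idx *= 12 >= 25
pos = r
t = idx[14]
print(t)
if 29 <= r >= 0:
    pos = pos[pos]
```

t = []

Transformed code:
t = []
for rows in r:
    t.append(16)
if r <= idx > 27:
    r = 38 % 25
    idx *= 12 >= 25
pos = r
t = idx[14]
print(t)
if 29 <= r >= 0:
    pos = pos[pos]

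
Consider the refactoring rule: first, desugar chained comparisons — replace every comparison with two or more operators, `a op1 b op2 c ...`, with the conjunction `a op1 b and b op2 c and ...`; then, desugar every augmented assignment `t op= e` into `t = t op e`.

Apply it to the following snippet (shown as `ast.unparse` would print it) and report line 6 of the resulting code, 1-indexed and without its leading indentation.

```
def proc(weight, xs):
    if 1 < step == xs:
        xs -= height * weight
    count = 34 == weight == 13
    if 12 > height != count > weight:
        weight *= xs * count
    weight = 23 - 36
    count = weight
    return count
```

Transformed code:
def proc(weight, xs):
    if 1 < step and step == xs:
        xs = xs - height * weight
    count = 34 == weight and weight == 13
    if 12 > height and height != count and (count > weight):
        weight = weight * (xs * count)
    weight = 23 - 36
    count = weight
    return count

weight = weight * (xs * count)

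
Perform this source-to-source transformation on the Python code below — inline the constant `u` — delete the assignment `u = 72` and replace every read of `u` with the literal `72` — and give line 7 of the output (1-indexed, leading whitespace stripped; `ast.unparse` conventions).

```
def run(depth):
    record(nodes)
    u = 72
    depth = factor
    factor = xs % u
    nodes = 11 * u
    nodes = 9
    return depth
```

Transformed code:
def run(depth):
    record(nodes)
    depth = factor
    factor = xs % 72
    nodes = 11 * 72
    nodes = 9
    return depth

return depth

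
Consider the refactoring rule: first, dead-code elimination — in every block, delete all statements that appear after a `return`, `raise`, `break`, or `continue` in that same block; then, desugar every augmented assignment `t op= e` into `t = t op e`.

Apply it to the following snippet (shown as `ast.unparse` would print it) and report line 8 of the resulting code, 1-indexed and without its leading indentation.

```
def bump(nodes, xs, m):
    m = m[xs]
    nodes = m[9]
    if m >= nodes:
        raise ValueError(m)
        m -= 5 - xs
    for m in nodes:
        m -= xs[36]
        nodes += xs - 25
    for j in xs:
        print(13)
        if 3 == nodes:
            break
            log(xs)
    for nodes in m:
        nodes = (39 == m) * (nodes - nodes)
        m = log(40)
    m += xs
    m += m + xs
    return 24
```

nodes = nodes + (xs - 25)

Transformed code:
def bump(nodes, xs, m):
    m = m[xs]
    nodes = m[9]
    if m >= nodes:
        raise ValueError(m)
    for m in nodes:
        m = m - xs[36]
        nodes = nodes + (xs - 25)
    for j in xs:
        print(13)
        if 3 == nodes:
            break
    for nodes in m:
        nodes = (39 == m) * (nodes - nodes)
        m = log(40)
    m = m + xs
    m = m + (m + xs)
    return 24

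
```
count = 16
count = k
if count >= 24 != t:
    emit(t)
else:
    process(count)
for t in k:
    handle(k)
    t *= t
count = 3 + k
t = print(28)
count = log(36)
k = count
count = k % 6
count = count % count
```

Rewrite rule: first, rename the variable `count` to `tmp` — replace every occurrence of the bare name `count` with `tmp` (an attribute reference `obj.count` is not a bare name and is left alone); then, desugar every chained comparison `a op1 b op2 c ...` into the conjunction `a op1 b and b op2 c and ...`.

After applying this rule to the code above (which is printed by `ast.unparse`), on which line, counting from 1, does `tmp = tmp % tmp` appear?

Transformed code:
tmp = 16
tmp = k
if tmp >= 24 and 24 != t:
    emit(t)
else:
    process(tmp)
for t in k:
    handle(k)
    t *= t
tmp = 3 + k
t = print(28)
tmp = log(36)
k = tmp
tmp = k % 6
tmp = tmp % tmp

15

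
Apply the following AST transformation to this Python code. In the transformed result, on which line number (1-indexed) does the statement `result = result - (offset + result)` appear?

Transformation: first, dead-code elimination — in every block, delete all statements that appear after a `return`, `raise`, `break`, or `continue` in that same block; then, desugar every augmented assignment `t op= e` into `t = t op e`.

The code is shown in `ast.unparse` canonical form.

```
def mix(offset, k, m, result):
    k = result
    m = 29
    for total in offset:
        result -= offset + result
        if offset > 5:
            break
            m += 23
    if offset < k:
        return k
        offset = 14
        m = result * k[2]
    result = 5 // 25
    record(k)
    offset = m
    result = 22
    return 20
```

Transformed code:
def mix(offset, k, m, result):
    k = result
    m = 29
    for total in offset:
        result = result - (offset + result)
        if offset > 5:
            break
    if offset < k:
        return k
    result = 5 // 25
    record(k)
    offset = m
    result = 22
    return 20

5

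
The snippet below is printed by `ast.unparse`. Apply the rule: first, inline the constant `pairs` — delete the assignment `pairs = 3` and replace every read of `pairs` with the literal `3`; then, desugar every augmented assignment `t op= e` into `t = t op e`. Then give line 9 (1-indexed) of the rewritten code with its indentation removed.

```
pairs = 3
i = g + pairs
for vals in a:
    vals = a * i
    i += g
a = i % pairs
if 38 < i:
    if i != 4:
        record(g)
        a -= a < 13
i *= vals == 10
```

a = a - (a < 13)

Transformed code:
i = g + 3
for vals in a:
    vals = a * i
    i = i + g
a = i % 3
if 38 < i:
    if i != 4:
        record(g)
        a = a - (a < 13)
i = i * (vals == 10)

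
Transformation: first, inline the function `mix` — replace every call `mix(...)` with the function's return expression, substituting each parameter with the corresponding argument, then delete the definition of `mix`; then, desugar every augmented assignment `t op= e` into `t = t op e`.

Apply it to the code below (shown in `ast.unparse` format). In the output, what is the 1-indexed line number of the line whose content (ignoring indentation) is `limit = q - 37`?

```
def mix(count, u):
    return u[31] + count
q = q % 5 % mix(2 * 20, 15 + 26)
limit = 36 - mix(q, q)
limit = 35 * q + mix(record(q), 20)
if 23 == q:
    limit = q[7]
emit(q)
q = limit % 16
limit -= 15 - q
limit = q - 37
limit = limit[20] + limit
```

9

Transformed code:
q = q % 5 % ((15 + 26)[31] + 2 * 20)
limit = 36 - (q[31] + q)
limit = 35 * q + (20[31] + record(q))
if 23 == q:
    limit = q[7]
emit(q)
q = limit % 16
limit = limit - (15 - q)
limit = q - 37
limit = limit[20] + limit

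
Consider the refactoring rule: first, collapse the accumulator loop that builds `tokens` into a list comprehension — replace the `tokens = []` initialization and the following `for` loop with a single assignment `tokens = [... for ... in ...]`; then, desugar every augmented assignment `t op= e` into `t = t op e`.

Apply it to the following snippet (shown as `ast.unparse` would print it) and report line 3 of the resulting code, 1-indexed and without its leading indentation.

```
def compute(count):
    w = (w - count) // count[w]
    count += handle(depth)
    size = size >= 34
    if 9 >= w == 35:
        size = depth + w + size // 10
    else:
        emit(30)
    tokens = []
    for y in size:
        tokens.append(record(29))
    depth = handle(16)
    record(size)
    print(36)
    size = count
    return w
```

Transformed code:
def compute(count):
    w = (w - count) // count[w]
    count = count + handle(depth)
    size = size >= 34
    if 9 >= w == 35:
        size = depth + w + size // 10
    else:
        emit(30)
    tokens = [record(29) for y in size]
    depth = handle(16)
    record(size)
    print(36)
    size = count
    return w

count = count + handle(depth)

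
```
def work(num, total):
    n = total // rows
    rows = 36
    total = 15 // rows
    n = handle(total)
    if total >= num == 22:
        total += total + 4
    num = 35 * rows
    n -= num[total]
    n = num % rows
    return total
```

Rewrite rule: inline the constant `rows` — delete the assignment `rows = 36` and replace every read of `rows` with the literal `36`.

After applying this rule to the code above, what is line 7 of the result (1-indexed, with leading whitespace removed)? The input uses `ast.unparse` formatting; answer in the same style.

Transformed code:
def work(num, total):
    n = total // 36
    total = 15 // 36
    n = handle(total)
    if total >= num == 22:
        total += total + 4
    num = 35 * 36
    n -= num[total]
    n = num % 36
    return total

num = 35 * 36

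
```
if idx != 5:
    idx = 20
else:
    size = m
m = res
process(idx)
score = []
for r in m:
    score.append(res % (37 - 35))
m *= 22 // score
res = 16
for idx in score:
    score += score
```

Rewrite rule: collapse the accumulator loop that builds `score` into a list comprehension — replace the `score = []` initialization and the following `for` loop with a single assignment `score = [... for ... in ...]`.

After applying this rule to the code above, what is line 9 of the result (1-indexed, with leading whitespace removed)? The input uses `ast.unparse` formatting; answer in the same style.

res = 16

Transformed code:
if idx != 5:
    idx = 20
else:
    size = m
m = res
process(idx)
score = [res % (37 - 35) for r in m]
m *= 22 // score
res = 16
for idx in score:
    score += score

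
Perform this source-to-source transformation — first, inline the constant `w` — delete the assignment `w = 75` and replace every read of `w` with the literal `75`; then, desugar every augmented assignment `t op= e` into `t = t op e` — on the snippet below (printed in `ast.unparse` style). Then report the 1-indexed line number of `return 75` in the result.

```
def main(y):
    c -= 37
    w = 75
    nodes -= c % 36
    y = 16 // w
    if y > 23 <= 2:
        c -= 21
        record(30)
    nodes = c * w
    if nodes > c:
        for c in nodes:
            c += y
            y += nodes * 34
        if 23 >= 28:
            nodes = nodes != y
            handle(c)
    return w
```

16

Transformed code:
def main(y):
    c = c - 37
    nodes = nodes - c % 36
    y = 16 // 75
    if y > 23 <= 2:
        c = c - 21
        record(30)
    nodes = c * 75
    if nodes > c:
        for c in nodes:
            c = c + y
            y = y + nodes * 34
        if 23 >= 28:
            nodes = nodes != y
            handle(c)
    return 75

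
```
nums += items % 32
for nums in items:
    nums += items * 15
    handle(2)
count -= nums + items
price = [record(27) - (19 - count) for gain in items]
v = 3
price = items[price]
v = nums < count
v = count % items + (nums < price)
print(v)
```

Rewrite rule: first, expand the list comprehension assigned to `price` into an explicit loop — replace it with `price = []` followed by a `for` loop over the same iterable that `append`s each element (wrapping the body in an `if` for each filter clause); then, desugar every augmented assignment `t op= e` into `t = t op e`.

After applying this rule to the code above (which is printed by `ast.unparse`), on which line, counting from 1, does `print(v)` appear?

13

Transformed code:
nums = nums + items % 32
for nums in items:
    nums = nums + items * 15
    handle(2)
count = count - (nums + items)
price = []
for gain in items:
    price.append(record(27) - (19 - count))
v = 3
price = items[price]
v = nums < count
v = count % items + (nums < price)
print(v)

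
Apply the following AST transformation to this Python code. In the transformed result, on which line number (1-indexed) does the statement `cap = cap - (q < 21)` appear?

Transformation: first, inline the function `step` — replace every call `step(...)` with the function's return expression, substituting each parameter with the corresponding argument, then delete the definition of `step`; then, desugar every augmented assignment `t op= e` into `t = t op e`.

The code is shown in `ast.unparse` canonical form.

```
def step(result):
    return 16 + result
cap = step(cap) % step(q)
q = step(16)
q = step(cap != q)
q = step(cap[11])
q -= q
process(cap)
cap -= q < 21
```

7

Transformed code:
cap = (16 + cap) % (16 + q)
q = 16 + 16
q = 16 + (cap != q)
q = 16 + cap[11]
q = q - q
process(cap)
cap = cap - (q < 21)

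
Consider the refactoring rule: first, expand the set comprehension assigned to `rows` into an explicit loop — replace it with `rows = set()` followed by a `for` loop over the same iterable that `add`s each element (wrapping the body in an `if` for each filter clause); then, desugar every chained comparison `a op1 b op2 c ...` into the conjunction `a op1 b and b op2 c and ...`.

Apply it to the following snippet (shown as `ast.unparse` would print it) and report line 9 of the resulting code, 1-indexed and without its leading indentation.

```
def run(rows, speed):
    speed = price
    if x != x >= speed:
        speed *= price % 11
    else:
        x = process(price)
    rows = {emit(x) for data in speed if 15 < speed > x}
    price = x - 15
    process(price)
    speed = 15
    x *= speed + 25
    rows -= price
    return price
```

Transformed code:
def run(rows, speed):
    speed = price
    if x != x and x >= speed:
        speed *= price % 11
    else:
        x = process(price)
    rows = set()
    for data in speed:
        if 15 < speed and speed > x:
            rows.add(emit(x))
    price = x - 15
    process(price)
    speed = 15
    x *= speed + 25
    rows -= price
    return price

if 15 < speed and speed > x:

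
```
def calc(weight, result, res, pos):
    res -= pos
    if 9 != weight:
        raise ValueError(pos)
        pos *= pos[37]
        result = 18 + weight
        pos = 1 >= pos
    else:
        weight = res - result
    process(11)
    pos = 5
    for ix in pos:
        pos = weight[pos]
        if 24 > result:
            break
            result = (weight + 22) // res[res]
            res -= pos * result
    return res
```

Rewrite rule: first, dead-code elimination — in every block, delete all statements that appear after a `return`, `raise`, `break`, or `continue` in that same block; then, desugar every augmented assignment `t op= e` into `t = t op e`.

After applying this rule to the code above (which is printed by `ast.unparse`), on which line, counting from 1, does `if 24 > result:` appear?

Transformed code:
def calc(weight, result, res, pos):
    res = res - pos
    if 9 != weight:
        raise ValueError(pos)
    else:
        weight = res - result
    process(11)
    pos = 5
    for ix in pos:
        pos = weight[pos]
        if 24 > result:
            break
    return res

11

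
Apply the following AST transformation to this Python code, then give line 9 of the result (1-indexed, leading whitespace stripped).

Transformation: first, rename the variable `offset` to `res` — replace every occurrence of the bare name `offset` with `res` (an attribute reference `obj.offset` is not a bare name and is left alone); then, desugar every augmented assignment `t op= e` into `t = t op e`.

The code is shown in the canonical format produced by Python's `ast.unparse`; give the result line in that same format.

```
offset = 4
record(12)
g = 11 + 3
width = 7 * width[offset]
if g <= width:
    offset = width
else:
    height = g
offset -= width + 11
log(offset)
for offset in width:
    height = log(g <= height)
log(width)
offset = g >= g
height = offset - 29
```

Transformed code:
res = 4
record(12)
g = 11 + 3
width = 7 * width[res]
if g <= width:
    res = width
else:
    height = g
res = res - (width + 11)
log(res)
for res in width:
    height = log(g <= height)
log(width)
res = g >= g
height = res - 29

res = res - (width + 11)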